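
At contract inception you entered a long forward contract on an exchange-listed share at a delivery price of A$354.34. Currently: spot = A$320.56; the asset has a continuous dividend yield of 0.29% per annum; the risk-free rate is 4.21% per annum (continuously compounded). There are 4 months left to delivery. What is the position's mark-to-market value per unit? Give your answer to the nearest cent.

-A$29.15

Current fair forward for the remaining 4 months: F = S·e^((r − q)·T), (r − q) = 0.0421 − 0.0029 = 0.0392
F = 320.56 · e^(0.0392 × 4/12) = 320.56 × 1.013152 = 324.7760
Value of long forward = (F − K)·e^(−rT) = (324.7760 − 354.34) · e^(−0.0421·4/12)
= -29.5640 × 0.986065 = -29.15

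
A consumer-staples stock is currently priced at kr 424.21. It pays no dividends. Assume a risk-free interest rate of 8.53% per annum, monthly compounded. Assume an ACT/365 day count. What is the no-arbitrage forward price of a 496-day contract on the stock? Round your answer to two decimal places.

kr 476.15

F = S · (1+r/12)^(12T)
= 424.21 × 1.122440
F = kr 476.15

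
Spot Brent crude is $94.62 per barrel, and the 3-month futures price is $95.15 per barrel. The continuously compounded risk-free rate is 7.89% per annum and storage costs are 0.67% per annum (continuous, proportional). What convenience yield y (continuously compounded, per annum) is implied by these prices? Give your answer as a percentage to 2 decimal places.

6.33%

F = S·e^((r+u−y)T) ⇒ (r+u−y) = ln(F/S)/T
ln(95.15/94.62) = 0.005586; /T ⇒ 0.022344
y = r + u − ln(F/S)/T = 0.0789 + 0.0067 − 0.022344 = 0.063256
y = 6.33%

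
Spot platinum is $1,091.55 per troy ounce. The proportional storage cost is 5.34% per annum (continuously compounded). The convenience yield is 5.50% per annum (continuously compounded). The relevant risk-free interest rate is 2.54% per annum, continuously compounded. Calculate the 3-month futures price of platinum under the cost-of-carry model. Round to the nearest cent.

Net carry = r + u − y = 0.0254 + 0.0534 − 0.0550 = 0.0238
F = S·e^((r+u−y)T) = 1091.55 · e^(0.0238 × 3/12) = 1091.55 · e^0.00595000
= 1091.55 × 1.00596774 = $1,098.06 per troy ounce

$1,098.06 per troy ounce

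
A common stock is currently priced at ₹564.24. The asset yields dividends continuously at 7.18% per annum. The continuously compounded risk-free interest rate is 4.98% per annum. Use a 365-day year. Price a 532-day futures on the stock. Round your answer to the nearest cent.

₹546.43

F = S·e^((r − q)T) = 564.24 · e^((0.0498 − 0.0718) × 532/365)
= 564.24 · e^-0.032066 = 564.24 × 0.968443
F = ₹546.43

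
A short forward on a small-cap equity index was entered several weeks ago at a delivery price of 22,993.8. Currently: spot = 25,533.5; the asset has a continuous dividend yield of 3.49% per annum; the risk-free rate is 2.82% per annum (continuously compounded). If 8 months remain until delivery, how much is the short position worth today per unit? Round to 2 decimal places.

Current fair forward for the remaining 8 months: F = S·e^((r − q)·T), (r − q) = 0.0282 − 0.0349 = -0.0067
F = 25533.5 · e^(-0.0067 × 8/12) = 25533.5 × 0.99554329 = 25419.7046
Value of long forward = (F − K)·e^(−rT) = (25419.7046 − 22993.8) · e^(−0.0282·8/12)
= 2425.9046 × 0.98137562 = 2380.72
Short position value = −(long value) = -2380.72

-2380.72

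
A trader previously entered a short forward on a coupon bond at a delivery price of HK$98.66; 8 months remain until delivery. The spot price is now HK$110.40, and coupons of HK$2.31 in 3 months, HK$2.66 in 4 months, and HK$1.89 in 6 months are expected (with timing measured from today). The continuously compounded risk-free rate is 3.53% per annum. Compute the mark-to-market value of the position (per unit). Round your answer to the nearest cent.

PV(remaining coupons) I = 2.31·e^(−0.0353·3/12) + 2.66·e^(−0.0353·4/12) + 1.89·e^(−0.0353·6/12) = 6.7755
Current forward F = (S − I)·e^(rT) = (110.40 − 6.7755)·e^(0.0353·8/12) = 103.6245 × 1.023812 = 106.0920
Value (long) = (F − K)·e^(−rT) = (106.0920 − 98.66) × 0.976741 = 7.2591
Short position value = −(long value) = -HK$7.26

-HK$7.26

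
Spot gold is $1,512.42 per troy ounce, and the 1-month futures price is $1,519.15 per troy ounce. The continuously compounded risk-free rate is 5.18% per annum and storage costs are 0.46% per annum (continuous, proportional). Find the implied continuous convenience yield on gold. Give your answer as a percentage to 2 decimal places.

F = S·e^((r+u−y)T) ⇒ (r+u−y) = ln(F/S)/T
ln(1519.15/1512.42) = 0.004440; /T ⇒ 0.053280
y = r + u − ln(F/S)/T = 0.0518 + 0.0046 − 0.053280 = 0.003120
y = 0.31%

0.31%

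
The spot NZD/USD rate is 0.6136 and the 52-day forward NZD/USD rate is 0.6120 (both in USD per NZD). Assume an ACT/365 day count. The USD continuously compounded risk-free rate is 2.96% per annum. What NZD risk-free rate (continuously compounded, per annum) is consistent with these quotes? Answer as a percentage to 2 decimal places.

4.79%

F = S·e^((r_USD − r_NZD)T) ⇒ r_NZD = r_USD − ln(F/S)/T
ln(0.6120/0.6136) = -0.002611; /(52/365) = -0.018327
r_NZD = 0.0296 + 0.018327 = 0.047927
r_NZD = 4.79%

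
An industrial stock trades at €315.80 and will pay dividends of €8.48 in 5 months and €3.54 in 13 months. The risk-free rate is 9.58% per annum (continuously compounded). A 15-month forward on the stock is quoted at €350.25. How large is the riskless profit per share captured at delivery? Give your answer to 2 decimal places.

€7.06 per share

PV(dividends) I = 8.48·e^(−0.0958·5/12) + 3.54·e^(−0.0958·13/12) = 11.3392
Fair forward F* = (S − I)·e^(rT) = (315.80 − 11.3392)·e^0.119750 = 304.4608 × 1.127215 = 343.1928
Market €350.25 > fair 343.1928: forward overpriced → cash-and-carry (borrow at r, buy the stock and collect the dividends, short the forward).
Profit at T = |F_mkt − F*| = |350.25 − 343.1928| = €7.06 per share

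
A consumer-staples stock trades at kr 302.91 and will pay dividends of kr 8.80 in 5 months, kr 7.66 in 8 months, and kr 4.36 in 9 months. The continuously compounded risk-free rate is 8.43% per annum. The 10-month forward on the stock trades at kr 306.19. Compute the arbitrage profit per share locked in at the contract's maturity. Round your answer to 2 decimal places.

PV(dividends) I = 8.80·e^(−0.0843·5/12) + 7.66·e^(−0.0843·8/12) + 4.36·e^(−0.0843·9/12) = 19.8305
Fair forward F* = (S − I)·e^(rT) = (302.91 − 19.8305)·e^0.070250 = 283.0795 × 1.072776 = 303.6809
Market kr 306.19 > fair 303.6809: forward overpriced → cash-and-carry (borrow at r, buy the stock and collect the dividends, short the forward).
Profit at T = |F_mkt − F*| = |306.19 − 303.6809| = kr 2.51 per share

kr 2.51 per share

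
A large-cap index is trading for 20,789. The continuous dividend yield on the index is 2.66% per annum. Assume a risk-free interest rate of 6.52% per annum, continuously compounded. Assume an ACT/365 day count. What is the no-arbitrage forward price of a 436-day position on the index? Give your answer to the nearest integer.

F = S·e^((r − q)T) = 20789 · e^((0.0652 − 0.0266) × 436/365)
= 20789 · e^0.046108 = 20789 × 1.047188
F = 21,770

21,770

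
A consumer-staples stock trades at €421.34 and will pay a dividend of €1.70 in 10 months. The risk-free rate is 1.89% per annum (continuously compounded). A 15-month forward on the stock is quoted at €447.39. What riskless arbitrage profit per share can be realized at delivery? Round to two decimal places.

PV(dividends) I = 1.70·e^(−0.0189·10/12) = 1.6734
Fair forward F* = (S − I)·e^(rT) = (421.34 − 1.6734)·e^0.023625 = 419.6666 × 1.023906 = 429.6991
Market €447.39 > fair 429.6991: forward overpriced → cash-and-carry (borrow at r, buy the stock and collect the dividends, short the forward).
Profit at T = |F_mkt − F*| = |447.39 − 429.6991| = €17.69 per share

€17.69 per share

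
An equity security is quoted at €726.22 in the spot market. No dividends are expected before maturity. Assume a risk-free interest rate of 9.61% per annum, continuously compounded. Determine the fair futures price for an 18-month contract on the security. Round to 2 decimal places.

F = S·e^(rT) = 726.22 · e^(0.0961 × 18/12)
= 726.22 · e^0.144150 = 726.22 × 1.155057
F = €838.83

€838.83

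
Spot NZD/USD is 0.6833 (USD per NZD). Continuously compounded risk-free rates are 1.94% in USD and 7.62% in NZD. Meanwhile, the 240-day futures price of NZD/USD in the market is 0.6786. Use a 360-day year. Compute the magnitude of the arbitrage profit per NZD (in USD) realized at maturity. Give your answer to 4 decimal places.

0.0207 per NZD (in USD)

Fair futures: F* = S·e^(carry·T), with carry = (r_USD − r_NZD) = 0.0194 − 0.0762 = -0.0568
F* = 0.6833 · e^(-0.0568 × 240/360) = 0.6833 · e^-0.037867 = 0.6833 × 0.962841 = 0.6579
Market 0.6786 > fair 0.6579: forward overpriced → cash-and-carry (buy spot, short the forward).
At maturity, profit = |F_mkt − F*| = |0.6786 − 0.6579| = 0.0207 per NZD (in USD)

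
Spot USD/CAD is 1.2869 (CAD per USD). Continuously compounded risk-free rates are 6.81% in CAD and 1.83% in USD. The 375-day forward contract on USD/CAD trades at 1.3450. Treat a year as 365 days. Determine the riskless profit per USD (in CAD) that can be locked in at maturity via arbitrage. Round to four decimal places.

0.0095 per USD (in CAD)

Fair forward: F* = S·e^(carry·T), with carry = (r_CAD − r_USD) = 0.0681 − 0.0183 = 0.0498
F* = 1.2869 · e^(0.0498 × 375/365) = 1.2869 · e^0.051164 = 1.2869 × 1.052495 = 1.3545
Market 1.3450 < fair 1.3545: forward underpriced → reverse cash-and-carry (short spot, go long the forward).
At maturity, profit = |F_mkt − F*| = |1.3450 − 1.3545| = 0.0095 per USD (in CAD)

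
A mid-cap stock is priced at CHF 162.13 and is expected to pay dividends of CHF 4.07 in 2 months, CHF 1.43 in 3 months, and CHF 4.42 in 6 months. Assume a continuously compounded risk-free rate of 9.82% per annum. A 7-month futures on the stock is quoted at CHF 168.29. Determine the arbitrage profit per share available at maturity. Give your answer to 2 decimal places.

PV(dividends) I = 4.07·e^(−0.0982·2/12) + 1.43·e^(−0.0982·3/12) + 4.42·e^(−0.0982·6/12) = 9.6075
Fair futures F* = (S − I)·e^(rT) = (162.13 − 9.6075)·e^0.057283 = 152.5225 × 1.058955 = 161.5145
Market CHF 168.29 > fair 161.5145: forward overpriced → cash-and-carry (borrow at r, buy the stock and collect the dividends, short the forward).
Profit at T = |F_mkt − F*| = |168.29 − 161.5145| = CHF 6.78 per share

CHF 6.78 per share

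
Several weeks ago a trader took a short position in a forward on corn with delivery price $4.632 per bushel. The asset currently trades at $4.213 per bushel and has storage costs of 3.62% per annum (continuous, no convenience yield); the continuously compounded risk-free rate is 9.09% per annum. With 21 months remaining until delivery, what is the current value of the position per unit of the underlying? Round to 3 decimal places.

Current fair forward for the remaining 21 months: F = S·e^((r + u)·T), (r + u) = 0.0909 + 0.0362 = 0.1271
F = 4.213 · e^(0.1271 × 21/12) = 4.213 × 1.249102 = 5.2625
Value of long forward = (F − K)·e^(−rT) = (5.2625 − 4.632) · e^(−0.0909·21/12)
= 0.6305 × 0.852932 = 0.538
Short position value = −(long value) = -$0.538

-$0.538 per bushel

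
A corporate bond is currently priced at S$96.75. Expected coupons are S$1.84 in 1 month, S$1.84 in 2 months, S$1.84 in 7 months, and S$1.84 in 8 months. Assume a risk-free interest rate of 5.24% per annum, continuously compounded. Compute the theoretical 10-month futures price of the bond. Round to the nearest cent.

S$93.53

PV(coupons) I = 1.84·e^(−0.0524·1/12) + 1.84·e^(−0.0524·2/12) + 1.84·e^(−0.0524·7/12) + 1.84·e^(−0.0524·8/12)
I = 1.8320 + 1.8240 + 1.7846 + 1.7768 = 7.2174
F = (S − I)·e^(rT) = (96.75 − 7.2174) · e^(0.0524·10/12)
= 89.5326 · e^0.043667 = 89.5326 × 1.044634 = S$93.53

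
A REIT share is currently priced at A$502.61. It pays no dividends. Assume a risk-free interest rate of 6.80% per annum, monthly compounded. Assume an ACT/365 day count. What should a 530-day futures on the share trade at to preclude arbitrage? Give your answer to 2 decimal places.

F = S · (1+r/12)^(12T)
= 502.61 × 1.103471
F = A$554.62

A$554.62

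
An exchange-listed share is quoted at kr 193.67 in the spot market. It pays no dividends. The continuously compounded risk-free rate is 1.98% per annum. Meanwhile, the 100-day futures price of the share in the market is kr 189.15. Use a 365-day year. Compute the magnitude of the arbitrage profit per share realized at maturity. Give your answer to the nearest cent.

Fair futures: F* = S·e^(carry·T), with carry = r = 0.0198
F* = 193.67 · e^(0.0198 × 100/365) = 193.67 · e^0.005425 = 193.67 × 1.005440 = kr 194.7236
Market kr 189.15 < fair kr 194.7236: forward underpriced → reverse cash-and-carry (short spot, go long the forward).
At maturity, profit = |F_mkt − F*| = |189.15 − 194.7236| = kr 5.57 per share

kr 5.57 per share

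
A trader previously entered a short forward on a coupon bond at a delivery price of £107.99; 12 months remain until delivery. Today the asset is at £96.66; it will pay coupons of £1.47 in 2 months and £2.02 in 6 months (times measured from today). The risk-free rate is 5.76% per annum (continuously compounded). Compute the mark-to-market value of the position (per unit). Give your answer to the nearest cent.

£8.70

PV(remaining coupons) I = 1.47·e^(−0.0576·2/12) + 2.02·e^(−0.0576·6/12) = 3.4186
Current forward F = (S − I)·e^(rT) = (96.66 − 3.4186)·e^(0.0576·12/12) = 93.2414 × 1.059291 = 98.7698
Value (long) = (F − K)·e^(−rT) = (98.7698 − 107.99) × 0.944027 = -8.7041
Short position value = −(long value) = £8.70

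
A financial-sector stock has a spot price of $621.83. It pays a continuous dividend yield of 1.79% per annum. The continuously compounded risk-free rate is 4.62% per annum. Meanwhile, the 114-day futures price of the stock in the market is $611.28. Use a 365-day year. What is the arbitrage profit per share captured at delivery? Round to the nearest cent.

$16.07 per share

Fair futures: F* = S·e^(carry·T), with carry = (r − q) = 0.0462 − 0.0179 = 0.0283
F* = 621.83 · e^(0.0283 × 114/365) = 621.83 · e^0.008839 = 621.83 × 1.008878 = $627.3506
Market $611.28 < fair $627.3506: forward underpriced → reverse cash-and-carry (short spot, go long the forward).
At maturity, profit = |F_mkt − F*| = |611.28 − 627.3506| = $16.07 per share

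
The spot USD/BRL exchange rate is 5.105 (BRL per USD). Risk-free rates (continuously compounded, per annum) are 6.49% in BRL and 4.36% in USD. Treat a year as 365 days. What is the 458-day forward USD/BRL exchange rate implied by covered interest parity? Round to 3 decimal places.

F = S·e^((r_BRL − r_USD)T) = 5.105 · e^((0.0649 − 0.0436) × 458/365)
= 5.105 · e^0.026727 = 5.105 × 1.027087
F = 5.243 BRL per USD

5.243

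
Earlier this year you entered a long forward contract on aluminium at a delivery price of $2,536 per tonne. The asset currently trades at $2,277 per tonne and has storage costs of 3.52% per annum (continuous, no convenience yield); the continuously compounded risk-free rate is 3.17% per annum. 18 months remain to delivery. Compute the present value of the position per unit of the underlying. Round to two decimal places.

Current fair forward for the remaining 18 months: F = S·e^((r + u)·T), (r + u) = 0.0317 + 0.0352 = 0.0669
F = 2277 · e^(0.0669 × 18/12) = 2277 × 1.10555780 = 2517.3551
Value of long forward = (F − K)·e^(−rT) = (2517.3551 − 2536) · e^(−0.0317·18/12)
= -18.6449 × 0.95356279 = -17.78

-$17.78 per tonne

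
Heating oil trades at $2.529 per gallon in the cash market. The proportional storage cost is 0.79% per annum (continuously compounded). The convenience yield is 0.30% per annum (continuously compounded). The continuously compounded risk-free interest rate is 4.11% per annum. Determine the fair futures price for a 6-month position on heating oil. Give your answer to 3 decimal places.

Net carry = r + u − y = 0.0411 + 0.0079 − 0.0030 = 0.0460
F = S·e^((r+u−y)T) = 2.529 · e^(0.0460 × 6/12) = 2.529 · e^0.023000
= 2.529 × 1.023267 = $2.588 per gallon

$2.588 per gallon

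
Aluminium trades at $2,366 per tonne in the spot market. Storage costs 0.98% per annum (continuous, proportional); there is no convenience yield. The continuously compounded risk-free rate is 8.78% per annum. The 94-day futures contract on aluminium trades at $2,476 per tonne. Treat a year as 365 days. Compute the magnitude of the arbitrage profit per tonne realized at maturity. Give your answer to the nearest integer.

Fair futures: F* = S·e^(carry·T), with carry = (r + u) = 0.0878 + 0.0098 = 0.0976
F* = 2366 · e^(0.0976 × 94/365) = 2366 · e^0.025135 = 2366 × 1.025454 = $2426.2242
Market $2476 > fair $2426.2242: forward overpriced → cash-and-carry (buy spot, short the forward).
At maturity, profit = |F_mkt − F*| = |2476 − 2426.2242| = $50 per tonne

$50 per tonne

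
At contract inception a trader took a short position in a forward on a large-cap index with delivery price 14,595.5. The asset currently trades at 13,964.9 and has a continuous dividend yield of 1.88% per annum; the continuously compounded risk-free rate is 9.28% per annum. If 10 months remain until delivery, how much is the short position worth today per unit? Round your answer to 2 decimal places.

Current fair forward for the remaining 10 months: F = S·e^((r − q)·T), (r − q) = 0.0928 − 0.0188 = 0.0740
F = 13964.9 · e^(0.0740 × 10/12) = 13964.9 × 1.06360775 = 14853.1759
Value of long forward = (F − K)·e^(−rT) = (14853.1759 − 14595.5) · e^(−0.0928·10/12)
= 257.6759 × 0.92558128 = 238.50
Short position value = −(long value) = -238.50

-238.50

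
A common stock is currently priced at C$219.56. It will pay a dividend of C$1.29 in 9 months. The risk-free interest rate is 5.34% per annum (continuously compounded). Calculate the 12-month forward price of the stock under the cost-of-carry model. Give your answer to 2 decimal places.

PV(dividends) I = 1.29·e^(−0.0534·9/12)
I = 1.2394
F = (S − I)·e^(rT) = (219.56 − 1.2394) · e^(0.0534·12/12)
= 218.3206 · e^0.053400 = 218.3206 × 1.054852 = C$230.30

C$230.30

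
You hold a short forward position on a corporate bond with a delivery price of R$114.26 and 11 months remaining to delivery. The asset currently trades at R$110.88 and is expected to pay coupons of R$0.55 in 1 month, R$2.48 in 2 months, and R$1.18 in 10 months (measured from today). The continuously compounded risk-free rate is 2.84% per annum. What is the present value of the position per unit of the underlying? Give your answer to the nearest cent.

R$4.61

PV(remaining coupons) I = 0.55·e^(−0.0284·1/12) + 2.48·e^(−0.0284·2/12) + 1.18·e^(−0.0284·10/12) = 4.1694
Current forward F = (S − I)·e^(rT) = (110.88 − 4.1694)·e^(0.0284·11/12) = 106.7106 × 1.026375 = 109.5251
Value (long) = (F − K)·e^(−rT) = (109.5251 − 114.26) × 0.974303 = -4.6132
Short position value = −(long value) = R$4.61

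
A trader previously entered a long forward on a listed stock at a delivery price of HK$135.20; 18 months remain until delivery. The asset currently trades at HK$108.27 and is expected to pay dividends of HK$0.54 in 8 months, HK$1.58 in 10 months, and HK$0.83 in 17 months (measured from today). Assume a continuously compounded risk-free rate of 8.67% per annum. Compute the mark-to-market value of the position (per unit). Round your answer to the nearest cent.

PV(remaining dividends) I = 0.54·e^(−0.0867·8/12) + 1.58·e^(−0.0867·10/12) + 0.83·e^(−0.0867·17/12) = 2.7136
Current forward F = (S − I)·e^(rT) = (108.27 − 2.7136)·e^(0.0867·18/12) = 105.5564 × 1.138885 = 120.2166
Value (long) = (F − K)·e^(−rT) = (120.2166 − 135.20) × 0.878052 = -13.1562
Value = -HK$13.16

-HK$13.16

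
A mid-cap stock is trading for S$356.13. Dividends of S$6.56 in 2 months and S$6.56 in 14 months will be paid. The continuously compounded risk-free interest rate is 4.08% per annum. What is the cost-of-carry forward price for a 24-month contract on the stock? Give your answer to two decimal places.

PV(dividends) I = 6.56·e^(−0.0408·2/12) + 6.56·e^(−0.0408·14/12)
I = 6.5155 + 6.2551 = 12.7706
F = (S − I)·e^(rT) = (356.13 − 12.7706) · e^(0.0408·24/12)
= 343.3594 · e^0.081600 = 343.3594 × 1.085022 = S$372.55

S$372.55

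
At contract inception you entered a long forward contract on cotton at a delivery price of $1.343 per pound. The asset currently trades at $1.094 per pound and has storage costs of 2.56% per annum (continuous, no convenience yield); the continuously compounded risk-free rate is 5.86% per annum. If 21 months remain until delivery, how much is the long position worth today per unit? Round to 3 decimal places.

-$0.068 per pound

Current fair forward for the remaining 21 months: F = S·e^((r + u)·T), (r + u) = 0.0586 + 0.0256 = 0.0842
F = 1.094 · e^(0.0842 × 21/12) = 1.094 × 1.158759 = 1.2677
Value of long forward = (F − K)·e^(−rT) = (1.2677 − 1.343) · e^(−0.0586·21/12)
= -0.0753 × 0.902533 = -0.068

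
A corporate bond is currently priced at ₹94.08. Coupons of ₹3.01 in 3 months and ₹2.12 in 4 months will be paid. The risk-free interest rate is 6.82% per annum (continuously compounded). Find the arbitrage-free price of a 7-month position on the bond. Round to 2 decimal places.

PV(coupons) I = 3.01·e^(−0.0682·3/12) + 2.12·e^(−0.0682·4/12)
I = 2.9591 + 2.0723 = 5.0314
F = (S − I)·e^(rT) = (94.08 − 5.0314) · e^(0.0682·7/12)
= 89.0486 · e^0.039783 = 89.0486 × 1.040585 = ₹92.66

₹92.66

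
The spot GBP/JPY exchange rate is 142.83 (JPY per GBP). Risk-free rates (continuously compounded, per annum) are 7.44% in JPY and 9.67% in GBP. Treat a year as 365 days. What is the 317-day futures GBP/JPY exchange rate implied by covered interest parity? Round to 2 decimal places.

140.09

F = S·e^((r_JPY − r_GBP)T) = 142.83 · e^((0.0744 − 0.0967) × 317/365)
= 142.83 · e^-0.019367 = 142.83 × 0.980819
F = 140.09 JPY per GBP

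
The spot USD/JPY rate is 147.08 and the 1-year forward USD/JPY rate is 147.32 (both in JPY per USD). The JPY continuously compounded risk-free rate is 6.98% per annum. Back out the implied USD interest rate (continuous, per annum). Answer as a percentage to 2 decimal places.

F = S·e^((r_JPY − r_USD)T) ⇒ r_USD = r_JPY − ln(F/S)/T
ln(147.32/147.08) = 0.001630; /(1) = 0.001630
r_USD = 0.0698 − 0.001630 = 0.068170
r_USD = 6.82%

6.82%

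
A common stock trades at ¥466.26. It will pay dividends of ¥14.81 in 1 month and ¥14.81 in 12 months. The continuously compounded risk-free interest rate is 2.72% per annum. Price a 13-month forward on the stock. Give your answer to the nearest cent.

¥450.14

PV(dividends) I = 14.81·e^(−0.0272·1/12) + 14.81·e^(−0.0272·12/12)
I = 14.7765 + 14.4126 = 29.1891
F = (S − I)·e^(rT) = (466.26 − 29.1891) · e^(0.0272·13/12)
= 437.0709 · e^0.029467 = 437.0709 × 1.029905 = ¥450.14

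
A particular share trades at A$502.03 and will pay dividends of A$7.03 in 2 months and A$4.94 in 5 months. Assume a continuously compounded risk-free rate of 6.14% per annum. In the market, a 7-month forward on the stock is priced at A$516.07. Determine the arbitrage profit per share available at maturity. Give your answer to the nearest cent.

PV(dividends) I = 7.03·e^(−0.0614·2/12) + 4.94·e^(−0.0614·5/12) = 11.7736
Fair forward F* = (S − I)·e^(rT) = (502.03 − 11.7736)·e^0.035817 = 490.2564 × 1.036466 = 508.1341
Market A$516.07 > fair 508.1341: forward overpriced → cash-and-carry (borrow at r, buy the stock and collect the dividends, short the forward).
Profit at T = |F_mkt − F*| = |516.07 − 508.1341| = A$7.94 per share

A$7.94 per share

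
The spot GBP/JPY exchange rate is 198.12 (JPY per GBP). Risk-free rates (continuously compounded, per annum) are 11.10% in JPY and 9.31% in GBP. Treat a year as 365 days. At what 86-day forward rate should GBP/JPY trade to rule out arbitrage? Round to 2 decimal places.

198.96

F = S·e^((r_JPY − r_GBP)T) = 198.12 · e^((0.1110 − 0.0931) × 86/365)
= 198.12 · e^0.004218 = 198.12 × 1.004227
F = 198.96 JPY per GBP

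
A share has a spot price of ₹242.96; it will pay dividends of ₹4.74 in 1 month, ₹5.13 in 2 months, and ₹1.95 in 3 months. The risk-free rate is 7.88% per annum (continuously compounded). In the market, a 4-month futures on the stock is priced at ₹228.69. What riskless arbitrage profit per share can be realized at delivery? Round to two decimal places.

₹8.74 per share

PV(dividends) I = 4.74·e^(−0.0788·1/12) + 5.13·e^(−0.0788·2/12) + 1.95·e^(−0.0788·3/12) = 11.6840
Fair futures F* = (S − I)·e^(rT) = (242.96 − 11.6840)·e^0.026267 = 231.2760 × 1.026615 = 237.4314
Market ₹228.69 < fair 237.4314: forward underpriced → reverse cash-and-carry (short the stock, invest proceeds at r, pay the dividends, go long the forward).
Profit at T = |F_mkt − F*| = |228.69 − 237.4314| = ₹8.74 per share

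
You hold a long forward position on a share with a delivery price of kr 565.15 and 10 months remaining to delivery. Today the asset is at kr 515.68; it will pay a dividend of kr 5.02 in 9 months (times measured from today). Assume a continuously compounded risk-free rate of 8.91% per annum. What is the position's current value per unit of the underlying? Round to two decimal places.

PV(remaining dividends) I = 5.02·e^(−0.0891·9/12) = 4.6955
Current forward F = (S − I)·e^(rT) = (515.68 − 4.6955)·e^(0.0891·10/12) = 510.9845 × 1.077076 = 550.3691
Value (long) = (F − K)·e^(−rT) = (550.3691 − 565.15) × 0.928440 = -13.7232
Value = -kr 13.72

-kr 13.72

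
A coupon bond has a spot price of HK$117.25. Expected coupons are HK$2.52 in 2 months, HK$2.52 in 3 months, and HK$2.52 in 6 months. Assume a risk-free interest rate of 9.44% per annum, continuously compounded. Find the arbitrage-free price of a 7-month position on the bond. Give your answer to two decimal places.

HK$116.13

PV(coupons) I = 2.52·e^(−0.0944·2/12) + 2.52·e^(−0.0944·3/12) + 2.52·e^(−0.0944·6/12)
I = 2.4807 + 2.4612 + 2.4038 = 7.3457
F = (S − I)·e^(rT) = (117.25 − 7.3457) · e^(0.0944·7/12)
= 109.9043 · e^0.055067 = 109.9043 × 1.056611 = HK$116.13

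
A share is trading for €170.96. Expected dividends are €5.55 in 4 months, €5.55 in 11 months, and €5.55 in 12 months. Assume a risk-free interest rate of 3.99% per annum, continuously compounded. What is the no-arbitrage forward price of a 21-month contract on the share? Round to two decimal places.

€165.99

PV(dividends) I = 5.55·e^(−0.0399·4/12) + 5.55·e^(−0.0399·11/12) + 5.55·e^(−0.0399·12/12)
I = 5.4767 + 5.3507 + 5.3329 = 16.1603
F = (S − I)·e^(rT) = (170.96 − 16.1603) · e^(0.0399·21/12)
= 154.7997 · e^0.069825 = 154.7997 × 1.072321 = €165.99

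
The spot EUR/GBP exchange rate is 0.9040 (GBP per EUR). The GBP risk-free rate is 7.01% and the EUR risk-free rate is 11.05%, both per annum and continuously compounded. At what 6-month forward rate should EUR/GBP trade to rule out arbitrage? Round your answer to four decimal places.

0.8859

F = S·e^((r_GBP − r_EUR)T) = 0.9040 · e^((0.0701 − 0.1105) × 6/12)
= 0.9040 · e^-0.020200 = 0.9040 × 0.980003
F = 0.8859 GBP per EUR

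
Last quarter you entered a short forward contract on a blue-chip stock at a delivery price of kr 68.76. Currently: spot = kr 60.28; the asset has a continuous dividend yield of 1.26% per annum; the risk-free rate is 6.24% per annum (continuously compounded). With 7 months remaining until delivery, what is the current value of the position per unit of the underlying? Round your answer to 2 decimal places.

Current fair forward for the remaining 7 months: F = S·e^((r − q)·T), (r − q) = 0.0624 − 0.0126 = 0.0498
F = 60.28 · e^(0.0498 × 7/12) = 60.28 × 1.029476 = 62.0568
Value of long forward = (F − K)·e^(−rT) = (62.0568 − 68.76) · e^(−0.0624·7/12)
= -6.7032 × 0.964255 = -6.46
Short position value = −(long value) = kr 6.46

kr 6.46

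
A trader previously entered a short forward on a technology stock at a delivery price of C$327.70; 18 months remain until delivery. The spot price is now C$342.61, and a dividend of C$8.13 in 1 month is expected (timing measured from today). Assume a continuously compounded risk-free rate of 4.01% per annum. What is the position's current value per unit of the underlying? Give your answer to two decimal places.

PV(remaining dividends) I = 8.13·e^(−0.0401·1/12) = 8.1029
Current forward F = (S − I)·e^(rT) = (342.61 − 8.1029)·e^(0.0401·18/12) = 334.5071 × 1.061996 = 355.2452
Value (long) = (F − K)·e^(−rT) = (355.2452 − 327.70) × 0.941623 = 25.9372
Short position value = −(long value) = -C$25.94

-C$25.94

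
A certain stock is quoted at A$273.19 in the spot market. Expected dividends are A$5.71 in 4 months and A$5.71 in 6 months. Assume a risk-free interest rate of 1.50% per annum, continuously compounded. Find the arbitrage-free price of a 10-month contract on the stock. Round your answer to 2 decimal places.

PV(dividends) I = 5.71·e^(−0.0150·4/12) + 5.71·e^(−0.0150·6/12)
I = 5.6815 + 5.6673 = 11.3488
F = (S − I)·e^(rT) = (273.19 − 11.3488) · e^(0.0150·10/12)
= 261.8412 · e^0.012500 = 261.8412 × 1.012578 = A$265.13

A$265.13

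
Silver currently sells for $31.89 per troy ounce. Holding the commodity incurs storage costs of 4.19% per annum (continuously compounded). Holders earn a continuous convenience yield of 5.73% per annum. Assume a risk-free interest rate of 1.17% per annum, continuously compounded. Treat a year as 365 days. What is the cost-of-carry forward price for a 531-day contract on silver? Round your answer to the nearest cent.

$31.72 per troy ounce

Net carry = r + u − y = 0.0117 + 0.0419 − 0.0573 = -0.0037
F = S·e^((r+u−y)T) = 31.89 · e^(-0.0037 × 531/365) = 31.89 · e^-0.005383
= 31.89 × 0.994631 = $31.72 per troy ounce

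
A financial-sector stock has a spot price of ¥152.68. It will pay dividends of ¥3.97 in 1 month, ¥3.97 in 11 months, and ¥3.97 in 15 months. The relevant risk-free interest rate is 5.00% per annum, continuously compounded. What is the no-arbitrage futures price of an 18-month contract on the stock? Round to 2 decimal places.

¥152.20

PV(dividends) I = 3.97·e^(−0.0500·1/12) + 3.97·e^(−0.0500·11/12) + 3.97·e^(−0.0500·15/12)
I = 3.9535 + 3.7921 + 3.7295 = 11.4751
F = (S − I)·e^(rT) = (152.68 − 11.4751) · e^(0.0500·18/12)
= 141.2049 · e^0.075000 = 141.2049 × 1.077884 = ¥152.20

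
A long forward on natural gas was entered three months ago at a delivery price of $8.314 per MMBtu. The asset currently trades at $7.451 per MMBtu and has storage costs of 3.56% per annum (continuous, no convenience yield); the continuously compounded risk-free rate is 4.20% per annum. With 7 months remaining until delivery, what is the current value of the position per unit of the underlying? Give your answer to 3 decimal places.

-$0.505 per MMBtu

Current fair forward for the remaining 7 months: F = S·e^((r + u)·T), (r + u) = 0.0420 + 0.0356 = 0.0776
F = 7.451 · e^(0.0776 × 7/12) = 7.451 × 1.046307 = 7.7960
Value of long forward = (F − K)·e^(−rT) = (7.7960 − 8.314) · e^(−0.0420·7/12)
= -0.5180 × 0.975798 = -0.505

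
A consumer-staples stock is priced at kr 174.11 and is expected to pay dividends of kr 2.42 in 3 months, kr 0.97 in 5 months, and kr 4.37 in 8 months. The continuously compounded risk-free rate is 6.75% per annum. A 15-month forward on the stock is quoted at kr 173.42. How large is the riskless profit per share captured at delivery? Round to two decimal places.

kr 7.86 per share

PV(dividends) I = 2.42·e^(−0.0675·3/12) + 0.97·e^(−0.0675·5/12) + 4.37·e^(−0.0675·8/12) = 7.5003
Fair forward F* = (S − I)·e^(rT) = (174.11 − 7.5003)·e^0.084375 = 166.6097 × 1.088037 = 181.2775
Market kr 173.42 < fair 181.2775: forward underpriced → reverse cash-and-carry (short the stock, invest proceeds at r, pay the dividends, go long the forward).
Profit at T = |F_mkt − F*| = |173.42 − 181.2775| = kr 7.86 per share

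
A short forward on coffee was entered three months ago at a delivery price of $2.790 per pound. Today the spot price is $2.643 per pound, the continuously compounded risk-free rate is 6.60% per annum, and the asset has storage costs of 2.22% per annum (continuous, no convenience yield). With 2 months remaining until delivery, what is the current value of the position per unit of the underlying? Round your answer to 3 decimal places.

Current fair forward for the remaining 2 months: F = S·e^((r + u)·T), (r + u) = 0.0660 + 0.0222 = 0.0882
F = 2.643 · e^(0.0882 × 2/12) = 2.643 × 1.014809 = 2.6821
Value of long forward = (F − K)·e^(−rT) = (2.6821 − 2.790) · e^(−0.0660·2/12)
= -0.1079 × 0.989060 = -0.107
Short position value = −(long value) = $0.107

$0.107 per pound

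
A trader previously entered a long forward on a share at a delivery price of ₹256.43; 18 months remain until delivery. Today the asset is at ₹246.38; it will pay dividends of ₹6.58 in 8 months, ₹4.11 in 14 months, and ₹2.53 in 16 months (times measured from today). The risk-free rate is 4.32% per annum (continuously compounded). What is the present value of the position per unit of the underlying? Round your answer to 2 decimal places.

-₹6.65

PV(remaining dividends) I = 6.58·e^(−0.0432·8/12) + 4.11·e^(−0.0432·14/12) + 2.53·e^(−0.0432·16/12) = 12.6896
Current forward F = (S − I)·e^(rT) = (246.38 − 12.6896)·e^(0.0432·18/12) = 233.6904 × 1.066946 = 249.3350
Value (long) = (F − K)·e^(−rT) = (249.3350 − 256.43) × 0.937255 = -6.6498
Value = -₹6.65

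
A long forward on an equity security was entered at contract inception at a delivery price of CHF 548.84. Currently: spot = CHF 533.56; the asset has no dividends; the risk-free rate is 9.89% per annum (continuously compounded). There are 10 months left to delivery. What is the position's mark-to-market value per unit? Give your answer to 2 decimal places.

Current fair forward for the remaining 10 months: F = S·e^(r·T), r = 0.0989
F = 533.56 · e^(0.0989 × 10/12) = 533.56 × 1.085908 = 579.3971
Value of long forward = (F − K)·e^(−rT) = (579.3971 − 548.84) · e^(−0.0989·10/12)
= 30.5571 × 0.920888 = 28.14

CHF 28.14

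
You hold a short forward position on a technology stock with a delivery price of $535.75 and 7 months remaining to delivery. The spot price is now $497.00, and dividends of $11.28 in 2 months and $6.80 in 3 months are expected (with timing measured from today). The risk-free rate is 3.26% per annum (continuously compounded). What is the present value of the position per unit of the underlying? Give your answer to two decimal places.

PV(remaining dividends) I = 11.28·e^(−0.0326·2/12) + 6.80·e^(−0.0326·3/12) = 17.9637
Current forward F = (S − I)·e^(rT) = (497.00 − 17.9637)·e^(0.0326·7/12) = 479.0363 × 1.019199 = 488.2333
Value (long) = (F − K)·e^(−rT) = (488.2333 − 535.75) × 0.981163 = -46.6216
Short position value = −(long value) = $46.62

$46.62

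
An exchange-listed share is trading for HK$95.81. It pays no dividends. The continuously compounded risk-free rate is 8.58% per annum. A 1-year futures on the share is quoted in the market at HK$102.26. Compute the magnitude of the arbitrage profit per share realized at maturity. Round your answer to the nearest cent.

HK$2.13 per share

Fair futures: F* = S·e^(carry·T), with carry = r = 0.0858
F* = 95.81 · e^(0.0858 × 1) = 95.81 · e^0.085800 = 95.81 × 1.089588 = HK$104.3934
Market HK$102.26 < fair HK$104.3934: forward underpriced → reverse cash-and-carry (short spot, go long the forward).
At maturity, profit = |F_mkt − F*| = |102.26 − 104.3934| = HK$2.13 per share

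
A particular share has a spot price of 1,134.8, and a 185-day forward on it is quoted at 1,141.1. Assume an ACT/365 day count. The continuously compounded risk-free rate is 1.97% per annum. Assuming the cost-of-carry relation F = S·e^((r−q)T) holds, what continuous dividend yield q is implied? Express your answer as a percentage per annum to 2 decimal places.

From F = S·e^((r−q)T): (r − q) = ln(F/S)/T
ln(1141.1/1134.8) = ln(1.005552) = 0.005537
(r − q) = 0.005537 / (185/365) = 0.010924
q = r − ln(F/S)/T = 0.0197 − 0.010924 = 0.008776
q = 0.88%

0.88%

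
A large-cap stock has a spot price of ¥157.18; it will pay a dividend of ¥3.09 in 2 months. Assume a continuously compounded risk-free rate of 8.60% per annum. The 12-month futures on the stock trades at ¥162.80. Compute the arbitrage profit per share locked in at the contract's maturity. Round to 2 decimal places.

PV(dividends) I = 3.09·e^(−0.0860·2/12) = 3.0460
Fair futures F* = (S − I)·e^(rT) = (157.18 − 3.0460)·e^0.086000 = 154.1340 × 1.089806 = 167.9762
Market ¥162.80 < fair 167.9762: forward underpriced → reverse cash-and-carry (short the stock, invest proceeds at r, pay the dividends, go long the forward).
Profit at T = |F_mkt − F*| = |162.80 − 167.9762| = ¥5.18 per share

¥5.18 per share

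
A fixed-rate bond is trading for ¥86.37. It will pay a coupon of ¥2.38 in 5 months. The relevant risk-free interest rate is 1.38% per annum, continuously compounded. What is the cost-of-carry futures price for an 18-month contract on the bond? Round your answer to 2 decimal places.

¥85.76

PV(coupons) I = 2.38·e^(−0.0138·5/12)
I = 2.3664
F = (S − I)·e^(rT) = (86.37 − 2.3664) · e^(0.0138·18/12)
= 84.0036 · e^0.020700 = 84.0036 × 1.020916 = ¥85.76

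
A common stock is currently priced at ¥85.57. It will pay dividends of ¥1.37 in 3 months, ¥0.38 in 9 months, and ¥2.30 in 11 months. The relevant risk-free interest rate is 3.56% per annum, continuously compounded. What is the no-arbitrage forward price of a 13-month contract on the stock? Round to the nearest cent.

PV(dividends) I = 1.37·e^(−0.0356·3/12) + 0.38·e^(−0.0356·9/12) + 2.30·e^(−0.0356·11/12)
I = 1.3579 + 0.3700 + 2.2262 = 3.9541
F = (S − I)·e^(rT) = (85.57 − 3.9541) · e^(0.0356·13/12)
= 81.6159 · e^0.038567 = 81.6159 × 1.039320 = ¥84.83

¥84.83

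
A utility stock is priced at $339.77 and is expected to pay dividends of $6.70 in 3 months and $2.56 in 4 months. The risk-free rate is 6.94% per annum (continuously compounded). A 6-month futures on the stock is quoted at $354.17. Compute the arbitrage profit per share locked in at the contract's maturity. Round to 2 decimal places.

$11.81 per share

PV(dividends) I = 6.70·e^(−0.0694·3/12) + 2.56·e^(−0.0694·4/12) = 9.0862
Fair futures F* = (S − I)·e^(rT) = (339.77 − 9.0862)·e^0.034700 = 330.6838 × 1.035309 = 342.3599
Market $354.17 > fair 342.3599: forward overpriced → cash-and-carry (borrow at r, buy the stock and collect the dividends, short the forward).
Profit at T = |F_mkt − F*| = |354.17 − 342.3599| = $11.81 per share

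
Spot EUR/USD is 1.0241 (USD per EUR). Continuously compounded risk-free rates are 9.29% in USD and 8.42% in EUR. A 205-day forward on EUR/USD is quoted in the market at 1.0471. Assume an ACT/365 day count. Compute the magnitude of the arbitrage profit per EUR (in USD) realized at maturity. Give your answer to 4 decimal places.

0.0180 per EUR (in USD)

Fair forward: F* = S·e^(carry·T), with carry = (r_USD − r_EUR) = 0.0929 − 0.0842 = 0.0087
F* = 1.0241 · e^(0.0087 × 205/365) = 1.0241 · e^0.004886 = 1.0241 × 1.004898 = 1.0291
Market 1.0471 > fair 1.0291: forward overpriced → cash-and-carry (buy spot, short the forward).
At maturity, profit = |F_mkt − F*| = |1.0471 − 1.0291| = 0.0180 per EUR (in USD)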